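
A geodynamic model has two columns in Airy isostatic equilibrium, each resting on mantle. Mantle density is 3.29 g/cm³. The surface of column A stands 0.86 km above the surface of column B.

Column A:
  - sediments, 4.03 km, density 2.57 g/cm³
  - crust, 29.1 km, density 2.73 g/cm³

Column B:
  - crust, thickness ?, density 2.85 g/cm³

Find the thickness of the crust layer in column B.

Take the compensation level at the base of the deeper column (depth z_c below the surface of column A) and equate Σ ρ_i t_i down to z_c; mantle fills any gap and the z_c terms cancel.
Column A: 4.03×2.57 + 29.1×2.73 + (z_c − 33.13)×3.29
Column B: 0.86×0 + x×2.85 + (z_c − 0.86 − 0 − x)×3.29
The z_c×3.29 term appears on both sides and cancels. Collect the known terms of each column as K = Σ(ρt)_known − 3.29 × (depth of known layers): K_A = 89.8001 − 3.29×33.13 = −19.1976; K_B = 0 − 3.29×(0.86 + 0) = −2.8294.
Balance: K_A = K_B − x×(3.29 − 2.85), so x = (K_B − K_A)/(3.29 − 2.85) = 16.3682/0.44 = 37.2 km.

37.2 km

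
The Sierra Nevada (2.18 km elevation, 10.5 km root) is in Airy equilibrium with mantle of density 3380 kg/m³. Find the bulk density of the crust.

ρ_c h = (ρ_m − ρ_c) r → ρ_c (h + r) = ρ_m r → ρ_c = ρ_m r / (h + r).
ρ_c = 3380 × 10.5 km / (2.18 km + 10.5 km) = 2800 kg/m³.

2800 kg/m³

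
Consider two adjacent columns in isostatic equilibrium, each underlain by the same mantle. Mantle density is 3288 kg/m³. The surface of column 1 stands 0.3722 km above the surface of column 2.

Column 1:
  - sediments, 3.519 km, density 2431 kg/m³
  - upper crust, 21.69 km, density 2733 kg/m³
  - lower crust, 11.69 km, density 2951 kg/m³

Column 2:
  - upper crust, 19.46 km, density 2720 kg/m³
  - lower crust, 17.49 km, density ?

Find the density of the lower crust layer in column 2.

Take the compensation level at the base of the deeper column (depth z_c below the surface of column 1) and equate Σ ρ_i t_i down to z_c; mantle fills any gap and the z_c terms cancel.
Column 1: 3.519×2431 + 21.69×2733 + 11.69×2951 + (z_c − 36.899)×3288
Column 2: 0.3722×0 + 19.46×2720 + 17.49×ρ + (z_c − 0.3722 − 36.95)×3288
The z_c×3288 term appears on both sides and cancels. Collect the known terms of each column as K = Σ(ρt)_known − 3288 × (depth of known layers): K_1 = 102330.649 − 3288×36.899 = −18993.263; K_2 = 52931.2 − 3288×(0.3722 + 36.95) = −69784.1936.
Balance: K_1 = K_2 + 17.49×ρ, so ρ = (K_1 − K_2)/17.49 = 50790.9/17.49 = 2900 kg/m³.

2900 kg/m³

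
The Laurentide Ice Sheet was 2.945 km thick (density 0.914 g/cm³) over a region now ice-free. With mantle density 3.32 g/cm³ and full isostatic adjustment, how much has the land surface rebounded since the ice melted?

Removing the load lets mantle flow back in; uplift u satisfies ρ_ice t = ρ_m u.
u = t ρ_ice/ρ_m = 2.945 km × 0.914/3.32 = 0.811 km.

0.811 km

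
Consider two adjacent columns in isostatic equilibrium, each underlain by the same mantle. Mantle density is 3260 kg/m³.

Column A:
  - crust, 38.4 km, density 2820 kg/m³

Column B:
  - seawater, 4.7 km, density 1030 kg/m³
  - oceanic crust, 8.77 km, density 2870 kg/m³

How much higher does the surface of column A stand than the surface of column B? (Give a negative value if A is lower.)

0.919 km

For any compensation level in the mantle, the mantle terms cancel and isostasy reduces to e = (Σt_A − Σt_B) − (Σ(ρt)_A − Σ(ρt)_B) / ρ_m.
Σt_A = 38.4 km; Σt_B = 13.47 km; Σ(ρt)_A = 108288; Σ(ρt)_B = 30010.9 (in km·kg/m³).
e = (38.4 − 13.47) − (108288 − 30010.9) / 3260 = 0.919 km.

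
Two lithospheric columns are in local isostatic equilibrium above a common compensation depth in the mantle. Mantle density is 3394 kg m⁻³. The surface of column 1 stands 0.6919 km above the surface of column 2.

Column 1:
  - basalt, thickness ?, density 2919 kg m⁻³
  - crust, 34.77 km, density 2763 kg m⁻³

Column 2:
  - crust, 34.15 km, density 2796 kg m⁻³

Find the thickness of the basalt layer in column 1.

Take the compensation level at the base of the deeper column (depth z_c below the surface of column 1) and equate Σ ρ_i t_i down to z_c; mantle fills any gap and the z_c terms cancel.
Column 1: x×2919 + 34.77×2763 + (z_c − 34.77 − x)×3394
Column 2: 0.6919×0 + 34.15×2796 + (z_c − 0.6919 − 34.15)×3394
The z_c×3394 term appears on both sides and cancels. Collect the known terms of each column as K = Σ(ρt)_known − 3394 × (depth of known layers): K_1 = 96069.51 − 3394×34.77 = −21939.87; K_2 = 95483.4 − 3394×(0.6919 + 34.15) = −22770.0086.
Balance: K_1 − x×(3394 − 2919) = K_2, so x = (K_1 − K_2)/(3394 − 2919) = 830.139/475 = 1.75 km.

1.75 km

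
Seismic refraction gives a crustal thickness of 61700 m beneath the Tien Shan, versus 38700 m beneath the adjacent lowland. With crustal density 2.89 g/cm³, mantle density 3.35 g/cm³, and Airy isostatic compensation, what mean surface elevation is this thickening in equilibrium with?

Excess crust Δ = 61700 m − 38700 m = 23000 m, split between elevation h and root r with h + r = Δ.
Airy balance ρ_c h = (ρ_m − ρ_c) r gives r = h ρ_c/(ρ_m − ρ_c), so h (1 + ρ_c/(ρ_m − ρ_c)) = Δ, i.e. h = Δ (ρ_m − ρ_c)/ρ_m.
h = 23000 m × 0.46/3.35 = 3160 m.

3160 m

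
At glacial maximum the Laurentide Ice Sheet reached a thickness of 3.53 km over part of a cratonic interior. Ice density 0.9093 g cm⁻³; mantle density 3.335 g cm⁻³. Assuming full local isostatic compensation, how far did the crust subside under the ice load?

In Airy isostatic equilibrium: the ice load ρ_ice t is balanced by mantle displaced below, ρ_m s.
s = t ρ_ice / ρ_m = 3.53 km × 0.9093/3.335 = 0.962 km.

0.962 km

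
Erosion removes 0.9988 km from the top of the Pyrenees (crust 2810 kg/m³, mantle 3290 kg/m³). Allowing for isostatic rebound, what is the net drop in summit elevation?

Rebound u = e ρ_c/ρ_m = 0.9988 km × 2810/3290 = 0.8531 km.
Net surface drop = e − u = 0.9988 km − 0.8531 km = e (ρ_m − ρ_c)/ρ_m = 0.146 km.

0.146 km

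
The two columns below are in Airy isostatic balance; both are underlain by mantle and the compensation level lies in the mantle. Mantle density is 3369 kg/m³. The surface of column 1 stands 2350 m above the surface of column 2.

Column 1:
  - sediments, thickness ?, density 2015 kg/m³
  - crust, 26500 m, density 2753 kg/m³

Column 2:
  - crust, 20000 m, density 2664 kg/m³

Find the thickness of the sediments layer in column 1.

Take the compensation level at the base of the deeper column (depth z_c below the surface of column 1) and equate Σ ρ_i t_i down to z_c; mantle fills any gap and the z_c terms cancel.
Column 1: x×2015 + 26500×2753 + (z_c − 26500 − x)×3369
Column 2: 2350×0 + 20000×2664 + (z_c − 2350 − 20000)×3369
The z_c×3369 term appears on both sides and cancels. Collect the known terms of each column as K = Σ(ρt)_known − 3369 × (depth of known layers): K_1 = 72954500 − 3369×26500 = −16324000; K_2 = 53280000 − 3369×(2350 + 20000) = −22017150.
Balance: K_1 − x×(3369 − 2015) = K_2, so x = (K_1 − K_2)/(3369 − 2015) = 5693150/1354 = 4200 m.

4200 m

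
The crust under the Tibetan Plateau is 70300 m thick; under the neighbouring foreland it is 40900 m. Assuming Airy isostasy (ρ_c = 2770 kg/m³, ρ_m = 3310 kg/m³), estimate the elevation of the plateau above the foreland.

Excess crust Δ = 70300 m − 40900 m = 29400 m, split between elevation h and root r with h + r = Δ.
Airy balance ρ_c h = (ρ_m − ρ_c) r gives r = h ρ_c/(ρ_m − ρ_c), so h (1 + ρ_c/(ρ_m − ρ_c)) = Δ, i.e. h = Δ (ρ_m − ρ_c)/ρ_m.
h = 29400 m × 540/3310 = 4800 m.

4800 m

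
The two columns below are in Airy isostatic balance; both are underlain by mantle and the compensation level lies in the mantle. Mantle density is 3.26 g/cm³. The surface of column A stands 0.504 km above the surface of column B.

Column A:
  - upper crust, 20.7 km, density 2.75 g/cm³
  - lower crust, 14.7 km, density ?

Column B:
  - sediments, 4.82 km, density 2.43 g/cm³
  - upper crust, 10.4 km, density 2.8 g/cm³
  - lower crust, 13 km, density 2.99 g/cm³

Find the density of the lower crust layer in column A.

3.03 g/cm³

Take the compensation level at the base of the deeper column (depth z_c below the surface of column A) and equate Σ ρ_i t_i down to z_c; mantle fills any gap and the z_c terms cancel.
Column A: 20.7×2.75 + 14.7×ρ + (z_c − 35.4)×3.26
Column B: 0.504×0 + 4.82×2.43 + 10.4×2.8 + 13×2.99 + (z_c − 0.504 − 28.22)×3.26
The z_c×3.26 term appears on both sides and cancels. Collect the known terms of each column as K = Σ(ρt)_known − 3.26 × (depth of known layers): K_A = 56.925 − 3.26×35.4 = −58.479; K_B = 79.7026 − 3.26×(0.504 + 28.22) = −13.93764.
Balance: K_A + 14.7×ρ = K_B, so ρ = (K_B − K_A)/14.7 = 44.5414/14.7 = 3.03 g/cm³.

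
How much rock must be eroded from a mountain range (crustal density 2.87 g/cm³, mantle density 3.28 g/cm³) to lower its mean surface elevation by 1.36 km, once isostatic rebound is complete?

Net drop Δ = e − u = e − e ρ_c/ρ_m = e (ρ_m − ρ_c)/ρ_m.
e = Δ ρ_m/(ρ_m − ρ_c) = 1.36 km × 3.28/0.41 = 10.9 km.

10.9 km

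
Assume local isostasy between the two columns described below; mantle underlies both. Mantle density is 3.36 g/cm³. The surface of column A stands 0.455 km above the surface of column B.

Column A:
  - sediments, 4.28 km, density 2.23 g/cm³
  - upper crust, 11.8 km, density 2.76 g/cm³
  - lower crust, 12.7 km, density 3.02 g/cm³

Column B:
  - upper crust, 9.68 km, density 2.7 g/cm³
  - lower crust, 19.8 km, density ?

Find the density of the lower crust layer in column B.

2.94 g/cm³

Take the compensation level at the base of the deeper column (depth z_c below the surface of column A) and equate Σ ρ_i t_i down to z_c; mantle fills any gap and the z_c terms cancel.
Column A: 4.28×2.23 + 11.8×2.76 + 12.7×3.02 + (z_c − 28.78)×3.36
Column B: 0.455×0 + 9.68×2.7 + 19.8×ρ + (z_c − 0.455 − 29.48)×3.36
The z_c×3.36 term appears on both sides and cancels. Collect the known terms of each column as K = Σ(ρt)_known − 3.36 × (depth of known layers): K_A = 80.4664 − 3.36×28.78 = −16.2344; K_B = 26.136 − 3.36×(0.455 + 29.48) = −74.4456.
Balance: K_A = K_B + 19.8×ρ, so ρ = (K_A − K_B)/19.8 = 58.2112/19.8 = 2.94 g/cm³.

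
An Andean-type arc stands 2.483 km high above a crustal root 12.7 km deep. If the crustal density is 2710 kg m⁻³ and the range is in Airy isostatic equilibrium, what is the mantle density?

Airy balance: ρ_c h = (ρ_m − ρ_c) r → ρ_m = ρ_c (1 + h/r).
ρ_m = 2710 × (1 + 2.483 km/12.7 km) = 3240 kg m⁻³.

3240 kg m⁻³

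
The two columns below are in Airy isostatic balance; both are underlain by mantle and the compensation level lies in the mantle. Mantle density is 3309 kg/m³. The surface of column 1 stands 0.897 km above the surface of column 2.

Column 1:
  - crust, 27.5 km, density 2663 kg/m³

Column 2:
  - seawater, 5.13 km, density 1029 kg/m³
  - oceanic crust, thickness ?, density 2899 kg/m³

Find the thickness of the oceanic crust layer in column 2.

7.56 km

Take the compensation level at the base of the deeper column (depth z_c below the surface of column 1) and equate Σ ρ_i t_i down to z_c; mantle fills any gap and the z_c terms cancel.
Column 1: 27.5×2663 + (z_c − 27.5)×3309
Column 2: 0.897×0 + 5.13×1029 + x×2899 + (z_c − 0.897 − 5.13 − x)×3309
The z_c×3309 term appears on both sides and cancels. Collect the known terms of each column as K = Σ(ρt)_known − 3309 × (depth of known layers): K_1 = 73232.5 − 3309×27.5 = −17765; K_2 = 5278.77 − 3309×(0.897 + 5.13) = −14664.573.
Balance: K_1 = K_2 − x×(3309 − 2899), so x = (K_2 − K_1)/(3309 − 2899) = 3100.43/410 = 7.56 km.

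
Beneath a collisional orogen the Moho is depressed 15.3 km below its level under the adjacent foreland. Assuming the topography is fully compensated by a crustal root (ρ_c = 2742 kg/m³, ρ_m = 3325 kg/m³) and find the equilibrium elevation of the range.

Balancing pressure at the compensation depth: ρ_c h = (ρ_m − ρ_c) r.
h = r (ρ_m − ρ_c) / ρ_c = 15.3 km × (3325 − 2742) / 2742 = 3.25 km.

3.25 km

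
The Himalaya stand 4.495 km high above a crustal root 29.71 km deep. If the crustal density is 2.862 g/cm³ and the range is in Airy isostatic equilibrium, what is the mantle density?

3.3 g/cm³

Airy balance: ρ_c h = (ρ_m − ρ_c) r → ρ_m = ρ_c (1 + h/r).
ρ_m = 2.862 × (1 + 4.495 km/29.71 km) = 3.3 g/cm³.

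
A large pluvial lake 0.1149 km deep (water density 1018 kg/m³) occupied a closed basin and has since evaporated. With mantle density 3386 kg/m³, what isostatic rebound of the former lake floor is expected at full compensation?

0.0345 km

u = d ρ_w/ρ_m = 0.1149 km × 1018/3386 = 0.0345 km.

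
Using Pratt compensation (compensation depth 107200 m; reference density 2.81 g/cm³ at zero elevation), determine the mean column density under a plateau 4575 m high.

Pratt balance: ρ_ref D = ρ (D + h).
ρ = ρ_ref D/(D + h) = 2.81 × 107200 m/(107200 m + 4575 m) = 2.69 g/cm³.

2.69 g/cm³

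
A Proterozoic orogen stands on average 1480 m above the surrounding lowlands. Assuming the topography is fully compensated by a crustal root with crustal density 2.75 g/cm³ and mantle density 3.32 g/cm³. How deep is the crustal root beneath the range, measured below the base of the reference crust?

Balancing pressure at the compensation depth: the weight of the topography is balanced by the buoyancy of the root, ρ_c h = (ρ_m − ρ_c) r.
r = h · ρ_c / (ρ_m − ρ_c) = 1480 m × 2.75 / (3.32 − 2.75) = 7140 m.

7140 m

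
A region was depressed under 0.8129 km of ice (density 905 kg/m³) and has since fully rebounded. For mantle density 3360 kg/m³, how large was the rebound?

Removing the load lets mantle flow back in; uplift u satisfies ρ_ice t = ρ_m u.
u = t ρ_ice/ρ_m = 0.8129 km × 905/3360 = 0.219 km.

0.219 km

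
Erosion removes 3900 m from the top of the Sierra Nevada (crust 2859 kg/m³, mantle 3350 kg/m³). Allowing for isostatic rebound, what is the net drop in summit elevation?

Rebound u = e ρ_c/ρ_m = 3900 m × 2859/3350 = 3328 m.
Net surface drop = e − u = 3900 m − 3328 m = e (ρ_m − ρ_c)/ρ_m = 572 m.

572 m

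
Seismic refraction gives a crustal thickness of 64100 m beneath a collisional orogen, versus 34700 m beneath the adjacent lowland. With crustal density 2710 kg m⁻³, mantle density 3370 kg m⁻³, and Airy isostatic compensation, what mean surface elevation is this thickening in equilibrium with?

5760 m

Excess crust Δ = 64100 m − 34700 m = 29400 m, split between elevation h and root r with h + r = Δ.
Airy balance ρ_c h = (ρ_m − ρ_c) r gives r = h ρ_c/(ρ_m − ρ_c), so h (1 + ρ_c/(ρ_m − ρ_c)) = Δ, i.e. h = Δ (ρ_m − ρ_c)/ρ_m.
h = 29400 m × 660/3370 = 5760 m.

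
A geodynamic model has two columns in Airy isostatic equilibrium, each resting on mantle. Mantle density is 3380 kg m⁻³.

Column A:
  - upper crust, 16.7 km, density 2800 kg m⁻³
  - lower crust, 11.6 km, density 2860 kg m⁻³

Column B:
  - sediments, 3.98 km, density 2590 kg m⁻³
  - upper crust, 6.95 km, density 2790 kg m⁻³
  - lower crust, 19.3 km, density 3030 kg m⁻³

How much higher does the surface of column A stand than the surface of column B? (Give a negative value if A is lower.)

For any compensation level in the mantle, the mantle terms cancel and isostasy reduces to e = (Σt_A − Σt_B) − (Σ(ρt)_A − Σ(ρt)_B) / ρ_m.
Σt_A = 28.3 km; Σt_B = 30.23 km; Σ(ρt)_A = 79936; Σ(ρt)_B = 88177.7 (in km·kg m⁻³).
e = (28.3 − 30.23) − (79936 − 88177.7) / 3380 = 0.508 km.

0.508 km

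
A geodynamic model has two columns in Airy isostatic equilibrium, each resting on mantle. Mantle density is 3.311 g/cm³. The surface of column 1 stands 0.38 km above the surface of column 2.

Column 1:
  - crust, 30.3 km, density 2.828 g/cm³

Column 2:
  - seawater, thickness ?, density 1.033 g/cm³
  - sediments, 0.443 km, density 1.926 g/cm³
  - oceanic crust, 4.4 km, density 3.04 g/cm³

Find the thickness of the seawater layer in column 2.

Take the compensation level at the base of the deeper column (depth z_c below the surface of column 1) and equate Σ ρ_i t_i down to z_c; mantle fills any gap and the z_c terms cancel.
Column 1: 30.3×2.828 + (z_c − 30.3)×3.311
Column 2: 0.38×0 + x×1.033 + 0.443×1.926 + 4.4×3.04 + (z_c − 0.38 − 4.843 − x)×3.311
The z_c×3.311 term appears on both sides and cancels. Collect the known terms of each column as K = Σ(ρt)_known − 3.311 × (depth of known layers): K_1 = 85.6884 − 3.311×30.3 = −14.6349; K_2 = 14.229218 − 3.311×(0.38 + 4.843) = −3.064135.
Balance: K_1 = K_2 − x×(3.311 − 1.033), so x = (K_2 − K_1)/(3.311 − 1.033) = 11.5708/2.278 = 5.08 km.

5.08 km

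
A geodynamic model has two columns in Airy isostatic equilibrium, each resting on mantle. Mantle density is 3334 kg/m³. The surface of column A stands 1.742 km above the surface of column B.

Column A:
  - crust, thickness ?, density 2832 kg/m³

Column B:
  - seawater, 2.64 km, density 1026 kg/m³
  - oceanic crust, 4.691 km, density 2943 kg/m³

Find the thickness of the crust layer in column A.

27.4 km

Take the compensation level at the base of the deeper column (depth z_c below the surface of column A) and equate Σ ρ_i t_i down to z_c; mantle fills any gap and the z_c terms cancel.
Column A: x×2832 + (z_c − 0 − x)×3334
Column B: 1.742×0 + 2.64×1026 + 4.691×2943 + (z_c − 1.742 − 7.331)×3334
The z_c×3334 term appears on both sides and cancels. Collect the known terms of each column as K = Σ(ρt)_known − 3334 × (depth of known layers): K_A = 0 − 3334×0 = 0; K_B = 16514.253 − 3334×(1.742 + 7.331) = −13735.129.
Balance: K_A − x×(3334 − 2832) = K_B, so x = (K_A − K_B)/(3334 − 2832) = 13735.1/502 = 27.4 km.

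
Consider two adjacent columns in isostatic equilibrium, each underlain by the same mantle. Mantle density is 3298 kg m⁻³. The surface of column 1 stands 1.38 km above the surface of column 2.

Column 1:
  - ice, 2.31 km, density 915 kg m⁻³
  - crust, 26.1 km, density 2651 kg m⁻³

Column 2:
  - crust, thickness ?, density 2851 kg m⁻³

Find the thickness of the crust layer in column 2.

Take the compensation level at the base of the deeper column (depth z_c below the surface of column 1) and equate Σ ρ_i t_i down to z_c; mantle fills any gap and the z_c terms cancel.
Column 1: 2.31×915 + 26.1×2651 + (z_c − 28.41)×3298
Column 2: 1.38×0 + x×2851 + (z_c − 1.38 − 0 − x)×3298
The z_c×3298 term appears on both sides and cancels. Collect the known terms of each column as K = Σ(ρt)_known − 3298 × (depth of known layers): K_1 = 71304.75 − 3298×28.41 = −22391.43; K_2 = 0 − 3298×(1.38 + 0) = −4551.24.
Balance: K_1 = K_2 − x×(3298 − 2851), so x = (K_2 − K_1)/(3298 − 2851) = 17840.2/447 = 39.9 km.

39.9 km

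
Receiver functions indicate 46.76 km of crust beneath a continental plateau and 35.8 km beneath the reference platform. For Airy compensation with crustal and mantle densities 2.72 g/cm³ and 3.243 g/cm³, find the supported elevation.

Excess crust Δ = 46.76 km − 35.8 km = 10.96 km, split between elevation h and root r with h + r = Δ.
Airy balance ρ_c h = (ρ_m − ρ_c) r gives r = h ρ_c/(ρ_m − ρ_c), so h (1 + ρ_c/(ρ_m − ρ_c)) = Δ, i.e. h = Δ (ρ_m − ρ_c)/ρ_m.
h = 10.96 km × 0.523/3.243 = 1.77 km.

1.77 km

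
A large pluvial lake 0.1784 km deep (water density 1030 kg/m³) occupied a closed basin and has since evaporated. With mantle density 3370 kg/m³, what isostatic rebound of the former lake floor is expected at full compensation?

u = d ρ_w/ρ_m = 0.1784 km × 1030/3370 = 0.0545 km.

0.0545 km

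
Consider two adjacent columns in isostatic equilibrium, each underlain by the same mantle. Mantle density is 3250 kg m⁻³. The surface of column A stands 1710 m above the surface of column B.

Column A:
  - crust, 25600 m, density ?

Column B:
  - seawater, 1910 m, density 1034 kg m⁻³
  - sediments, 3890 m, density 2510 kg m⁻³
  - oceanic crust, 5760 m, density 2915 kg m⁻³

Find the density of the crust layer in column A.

2680 kg m⁻³

Take the compensation level at the base of the deeper column (depth z_c below the surface of column A) and equate Σ ρ_i t_i down to z_c; mantle fills any gap and the z_c terms cancel.
Column A: 25600×ρ + (z_c − 25600)×3250
Column B: 1710×0 + 1910×1034 + 3890×2510 + 5760×2915 + (z_c − 1710 − 11560)×3250
The z_c×3250 term appears on both sides and cancels. Collect the known terms of each column as K = Σ(ρt)_known − 3250 × (depth of known layers): K_A = 0 − 3250×25600 = −83200000; K_B = 28529240 − 3250×(1710 + 11560) = −14598260.
Balance: K_A + 25600×ρ = K_B, so ρ = (K_B − K_A)/25600 = 68601700/25600 = 2680 kg m⁻³.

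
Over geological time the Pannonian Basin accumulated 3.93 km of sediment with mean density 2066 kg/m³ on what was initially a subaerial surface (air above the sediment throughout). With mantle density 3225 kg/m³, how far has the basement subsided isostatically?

2.52 km

Subaerial load: s = t ρ_sed / ρ_m = 3.93 km × 2066/3225 = 2.52 km.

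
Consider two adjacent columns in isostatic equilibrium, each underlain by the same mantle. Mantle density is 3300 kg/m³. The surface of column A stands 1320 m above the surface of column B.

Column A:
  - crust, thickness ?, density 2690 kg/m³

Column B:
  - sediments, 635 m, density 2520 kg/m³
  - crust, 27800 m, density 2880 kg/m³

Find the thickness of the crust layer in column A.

Take the compensation level at the base of the deeper column (depth z_c below the surface of column A) and equate Σ ρ_i t_i down to z_c; mantle fills any gap and the z_c terms cancel.
Column A: x×2690 + (z_c − 0 − x)×3300
Column B: 1320×0 + 635×2520 + 27800×2880 + (z_c − 1320 − 28435)×3300
The z_c×3300 term appears on both sides and cancels. Collect the known terms of each column as K = Σ(ρt)_known − 3300 × (depth of known layers): K_A = 0 − 3300×0 = 0; K_B = 81664200 − 3300×(1320 + 28435) = −16527300.
Balance: K_A − x×(3300 − 2690) = K_B, so x = (K_A − K_B)/(3300 − 2690) = 16527300/610 = 27100 m.

27100 m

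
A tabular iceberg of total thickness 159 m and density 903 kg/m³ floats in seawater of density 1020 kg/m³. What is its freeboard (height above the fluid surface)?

Floating equilibrium: submerged depth d = t ρ_obj/ρ_fluid = 159 m × 903/1020 = 140.8 m.
Freeboard = t − d = 159 m − 140.8 m = 18.2 m.

18.2 m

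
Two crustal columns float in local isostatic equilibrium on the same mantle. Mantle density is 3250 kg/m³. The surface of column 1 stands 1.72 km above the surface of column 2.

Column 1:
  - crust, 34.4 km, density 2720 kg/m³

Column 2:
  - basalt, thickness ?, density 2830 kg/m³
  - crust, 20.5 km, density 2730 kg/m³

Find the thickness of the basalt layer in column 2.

4.72 km

Take the compensation level at the base of the deeper column (depth z_c below the surface of column 1) and equate Σ ρ_i t_i down to z_c; mantle fills any gap and the z_c terms cancel.
Column 1: 34.4×2720 + (z_c − 34.4)×3250
Column 2: 1.72×0 + x×2830 + 20.5×2730 + (z_c − 1.72 − 20.5 − x)×3250
The z_c×3250 term appears on both sides and cancels. Collect the known terms of each column as K = Σ(ρt)_known − 3250 × (depth of known layers): K_1 = 93568 − 3250×34.4 = −18232; K_2 = 55965 − 3250×(1.72 + 20.5) = −16250.
Balance: K_1 = K_2 − x×(3250 − 2830), so x = (K_2 − K_1)/(3250 − 2830) = 1982/420 = 4.72 km.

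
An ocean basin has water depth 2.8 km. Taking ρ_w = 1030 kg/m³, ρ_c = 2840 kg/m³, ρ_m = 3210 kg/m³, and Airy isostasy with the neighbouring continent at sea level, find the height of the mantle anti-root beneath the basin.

13.7 km

By Archimedes' principle applied to the lithosphere: replacing crust with seawater at the top is compensated by replacing crust with mantle at the base: d (ρ_c − ρ_w) = a (ρ_m − ρ_c).
a = d (ρ_c − ρ_w)/(ρ_m − ρ_c) = 2.8 km × 1810/370 = 13.7 km.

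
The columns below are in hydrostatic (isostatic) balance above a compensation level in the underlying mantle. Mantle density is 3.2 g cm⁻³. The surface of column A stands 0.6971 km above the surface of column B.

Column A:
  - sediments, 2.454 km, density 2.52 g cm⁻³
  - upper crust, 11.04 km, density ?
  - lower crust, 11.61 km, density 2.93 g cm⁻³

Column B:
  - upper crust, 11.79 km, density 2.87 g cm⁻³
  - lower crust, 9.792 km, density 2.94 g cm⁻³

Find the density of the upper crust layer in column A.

Take the compensation level at the base of the deeper column (depth z_c below the surface of column A) and equate Σ ρ_i t_i down to z_c; mantle fills any gap and the z_c terms cancel.
Column A: 2.454×2.52 + 11.04×ρ + 11.61×2.93 + (z_c − 25.104)×3.2
Column B: 0.6971×0 + 11.79×2.87 + 9.792×2.94 + (z_c − 0.6971 − 21.582)×3.2
The z_c×3.2 term appears on both sides and cancels. Collect the known terms of each column as K = Σ(ρt)_known − 3.2 × (depth of known layers): K_A = 40.20138 − 3.2×25.104 = −40.13142; K_B = 62.62578 − 3.2×(0.6971 + 21.582) = −8.66734.
Balance: K_A + 11.04×ρ = K_B, so ρ = (K_B − K_A)/11.04 = 31.4641/11.04 = 2.85 g cm⁻³.

2.85 g cm⁻³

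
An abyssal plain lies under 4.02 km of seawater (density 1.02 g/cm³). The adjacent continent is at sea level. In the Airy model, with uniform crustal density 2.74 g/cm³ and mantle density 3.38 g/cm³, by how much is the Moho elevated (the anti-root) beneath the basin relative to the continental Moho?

Isostatic balance requires: replacing crust with seawater at the top is compensated by replacing crust with mantle at the base: d (ρ_c − ρ_w) = a (ρ_m − ρ_c).
a = d (ρ_c − ρ_w)/(ρ_m − ρ_c) = 4.02 km × 1.72/0.64 = 10.8 km.

10.8 km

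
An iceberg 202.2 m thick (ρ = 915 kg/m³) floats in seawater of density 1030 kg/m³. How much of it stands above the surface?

Floating equilibrium: submerged depth d = t ρ_obj/ρ_fluid = 202.2 m × 915/1030 = 179.6 m.
Freeboard = t − d = 202.2 m − 179.6 m = 22.6 m.

22.6 m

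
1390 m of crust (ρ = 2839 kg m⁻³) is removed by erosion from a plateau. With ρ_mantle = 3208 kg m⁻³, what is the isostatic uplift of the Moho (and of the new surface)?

1230 m

Unloading: uplift u = e ρ_c/ρ_m = 1390 m × 2839/3208 = 1230 m.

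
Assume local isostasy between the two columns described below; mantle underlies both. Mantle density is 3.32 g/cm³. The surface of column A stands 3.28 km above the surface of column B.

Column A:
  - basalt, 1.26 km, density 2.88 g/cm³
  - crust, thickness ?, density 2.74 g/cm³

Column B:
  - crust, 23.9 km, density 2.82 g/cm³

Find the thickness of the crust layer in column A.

38.4 km

Take the compensation level at the base of the deeper column (depth z_c below the surface of column A) and equate Σ ρ_i t_i down to z_c; mantle fills any gap and the z_c terms cancel.
Column A: 1.26×2.88 + x×2.74 + (z_c − 1.26 − x)×3.32
Column B: 3.28×0 + 23.9×2.82 + (z_c − 3.28 − 23.9)×3.32
The z_c×3.32 term appears on both sides and cancels. Collect the known terms of each column as K = Σ(ρt)_known − 3.32 × (depth of known layers): K_A = 3.6288 − 3.32×1.26 = −0.5544; K_B = 67.398 − 3.32×(3.28 + 23.9) = −22.8396.
Balance: K_A − x×(3.32 − 2.74) = K_B, so x = (K_A − K_B)/(3.32 − 2.74) = 22.2852/0.58 = 38.4 km.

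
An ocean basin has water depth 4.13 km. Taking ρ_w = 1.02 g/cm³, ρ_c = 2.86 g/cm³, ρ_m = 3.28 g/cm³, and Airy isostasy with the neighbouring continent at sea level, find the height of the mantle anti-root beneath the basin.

Equating mass per unit area of the two columns: replacing crust with seawater at the top is compensated by replacing crust with mantle at the base: d (ρ_c − ρ_w) = a (ρ_m − ρ_c).
a = d (ρ_c − ρ_w)/(ρ_m − ρ_c) = 4.13 km × 1.84/0.42 = 18.1 km.

18.1 km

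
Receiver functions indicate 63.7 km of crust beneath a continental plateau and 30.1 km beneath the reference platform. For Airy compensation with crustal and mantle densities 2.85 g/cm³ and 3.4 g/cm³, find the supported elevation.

5.44 km

Excess crust Δ = 63.7 km − 30.1 km = 33.6 km, split between elevation h and root r with h + r = Δ.
Airy balance ρ_c h = (ρ_m − ρ_c) r gives r = h ρ_c/(ρ_m − ρ_c), so h (1 + ρ_c/(ρ_m − ρ_c)) = Δ, i.e. h = Δ (ρ_m − ρ_c)/ρ_m.
h = 33.6 km × 0.55/3.4 = 5.44 km.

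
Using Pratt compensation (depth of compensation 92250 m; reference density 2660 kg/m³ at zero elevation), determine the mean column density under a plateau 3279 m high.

Pratt balance: ρ_ref D = ρ (D + h).
ρ = ρ_ref D/(D + h) = 2660 × 92250 m/(92250 m + 3279 m) = 2570 kg/m³.

2570 kg/m³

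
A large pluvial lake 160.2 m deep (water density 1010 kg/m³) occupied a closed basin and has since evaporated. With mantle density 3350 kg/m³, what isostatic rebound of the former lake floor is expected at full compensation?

48.3 m

u = d ρ_w/ρ_m = 160.2 m × 1010/3350 = 48.3 m.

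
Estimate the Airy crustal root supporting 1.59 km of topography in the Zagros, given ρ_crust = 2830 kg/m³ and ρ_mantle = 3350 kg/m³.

8.65 km

Balancing pressure at the compensation depth: the weight of the topography is balanced by the buoyancy of the root, ρ_c h = (ρ_m − ρ_c) r.
r = h · ρ_c / (ρ_m − ρ_c) = 1.59 km × 2830 / (3350 − 2830) = 8.65 km.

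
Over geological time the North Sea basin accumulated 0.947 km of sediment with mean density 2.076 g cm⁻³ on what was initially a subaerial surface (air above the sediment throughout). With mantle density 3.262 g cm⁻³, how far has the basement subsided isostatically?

0.603 km

Subaerial load: s = t ρ_sed / ρ_m = 0.947 km × 2.076/3.262 = 0.603 km.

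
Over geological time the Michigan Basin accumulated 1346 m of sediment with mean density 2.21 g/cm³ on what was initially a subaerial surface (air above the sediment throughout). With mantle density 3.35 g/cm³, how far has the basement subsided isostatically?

888 m

Subaerial load: s = t ρ_sed / ρ_m = 1346 m × 2.21/3.35 = 888 m.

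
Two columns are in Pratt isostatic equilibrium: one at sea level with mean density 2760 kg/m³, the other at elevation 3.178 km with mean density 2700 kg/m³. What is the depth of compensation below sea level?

143 km

ρ_ref D = ρ (D + h) → D (ρ_ref − ρ) = ρ h.
D = ρ h/(ρ_ref − ρ) = 2700 × 3.178 km/(2760 − 2700) = 143 km.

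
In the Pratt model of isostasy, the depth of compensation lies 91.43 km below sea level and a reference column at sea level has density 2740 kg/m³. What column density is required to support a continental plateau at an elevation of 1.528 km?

Pratt balance: ρ_ref D = ρ (D + h).
ρ = ρ_ref D/(D + h) = 2740 × 91.43 km/(91.43 km + 1.528 km) = 2690 kg/m³.

2690 kg/m³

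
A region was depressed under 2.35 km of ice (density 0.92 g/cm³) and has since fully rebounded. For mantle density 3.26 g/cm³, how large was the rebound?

0.663 km

Removing the load lets mantle flow back in; uplift u satisfies ρ_ice t = ρ_m u.
u = t ρ_ice/ρ_m = 2.35 km × 0.92/3.26 = 0.663 km.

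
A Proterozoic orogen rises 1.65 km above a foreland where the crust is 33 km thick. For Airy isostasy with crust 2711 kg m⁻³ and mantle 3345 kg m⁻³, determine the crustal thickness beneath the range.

Root depth r = h ρ_c / (ρ_m − ρ_c) = 1.65 km × 2711 / 634 = 7.055 km.
Total thickness = T + h + r = 33 km + 1.65 km + 7.055 km = 41.7 km.

41.7 km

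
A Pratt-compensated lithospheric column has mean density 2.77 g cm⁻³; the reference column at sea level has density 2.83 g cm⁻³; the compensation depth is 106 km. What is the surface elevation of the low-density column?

2.3 km

ρ_ref D = ρ (D + h) → h = D (ρ_ref − ρ)/ρ.
h = 106 km × (2.83 − 2.77)/2.77 = 2.3 km.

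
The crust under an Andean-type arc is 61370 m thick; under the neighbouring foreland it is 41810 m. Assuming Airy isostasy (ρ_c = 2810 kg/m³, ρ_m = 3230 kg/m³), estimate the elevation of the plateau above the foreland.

Excess crust Δ = 61370 m − 41810 m = 19560 m, split between elevation h and root r with h + r = Δ.
Airy balance ρ_c h = (ρ_m − ρ_c) r gives r = h ρ_c/(ρ_m − ρ_c), so h (1 + ρ_c/(ρ_m − ρ_c)) = Δ, i.e. h = Δ (ρ_m − ρ_c)/ρ_m.
h = 19560 m × 420/3230 = 2540 m.

2540 m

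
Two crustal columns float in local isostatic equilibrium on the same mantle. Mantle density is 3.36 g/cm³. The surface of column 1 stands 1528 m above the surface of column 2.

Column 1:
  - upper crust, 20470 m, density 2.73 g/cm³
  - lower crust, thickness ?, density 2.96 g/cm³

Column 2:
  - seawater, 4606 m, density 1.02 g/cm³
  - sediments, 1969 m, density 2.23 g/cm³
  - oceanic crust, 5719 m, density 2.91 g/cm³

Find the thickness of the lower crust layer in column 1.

19500 m

Take the compensation level at the base of the deeper column (depth z_c below the surface of column 1) and equate Σ ρ_i t_i down to z_c; mantle fills any gap and the z_c terms cancel.
Column 1: 20470×2.73 + x×2.96 + (z_c − 20470 − x)×3.36
Column 2: 1528×0 + 4606×1.02 + 1969×2.23 + 5719×2.91 + (z_c − 1528 − 12294)×3.36
The z_c×3.36 term appears on both sides and cancels. Collect the known terms of each column as K = Σ(ρt)_known − 3.36 × (depth of known layers): K_1 = 55883.1 − 3.36×20470 = −12896.1; K_2 = 25731.28 − 3.36×(1528 + 12294) = −20710.64.
Balance: K_1 − x×(3.36 − 2.96) = K_2, so x = (K_1 − K_2)/(3.36 − 2.96) = 7814.54/0.4 = 19500 m.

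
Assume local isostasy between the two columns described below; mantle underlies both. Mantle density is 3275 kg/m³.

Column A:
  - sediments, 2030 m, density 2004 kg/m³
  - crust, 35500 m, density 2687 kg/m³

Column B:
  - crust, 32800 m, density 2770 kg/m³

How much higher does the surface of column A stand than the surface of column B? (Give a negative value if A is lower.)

2100 m

For any compensation level in the mantle, the mantle terms cancel and isostasy reduces to e = (Σt_A − Σt_B) − (Σ(ρt)_A − Σ(ρt)_B) / ρ_m.
Σt_A = 37530 m; Σt_B = 32800 m; Σ(ρt)_A = 99456620; Σ(ρt)_B = 90856000 (in m·kg/m³).
e = (37530 − 32800) − (99456620 − 90856000) / 3275 = 2100 m.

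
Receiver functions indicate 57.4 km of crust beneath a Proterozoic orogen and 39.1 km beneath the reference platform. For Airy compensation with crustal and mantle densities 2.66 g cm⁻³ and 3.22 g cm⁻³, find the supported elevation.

3.18 km

Excess crust Δ = 57.4 km − 39.1 km = 18.3 km, split between elevation h and root r with h + r = Δ.
Airy balance ρ_c h = (ρ_m − ρ_c) r gives r = h ρ_c/(ρ_m − ρ_c), so h (1 + ρ_c/(ρ_m − ρ_c)) = Δ, i.e. h = Δ (ρ_m − ρ_c)/ρ_m.
h = 18.3 km × 0.56/3.22 = 3.18 km.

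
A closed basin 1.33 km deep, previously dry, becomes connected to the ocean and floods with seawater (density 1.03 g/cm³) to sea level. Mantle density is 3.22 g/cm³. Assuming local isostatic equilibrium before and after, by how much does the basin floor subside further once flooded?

After flooding the water column is d + s deep. Its weight must equal the weight of mantle displaced by the extra subsidence s: (d + s) ρ_w = s ρ_m.
s = d ρ_w / (ρ_m − ρ_w) = 1.33 km × 1.03/(3.22 − 1.03) = 0.626 km.

0.626 km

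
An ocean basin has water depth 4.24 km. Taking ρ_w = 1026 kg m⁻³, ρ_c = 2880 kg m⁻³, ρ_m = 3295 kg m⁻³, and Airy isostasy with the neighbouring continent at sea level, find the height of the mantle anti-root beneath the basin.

In Airy isostatic equilibrium: replacing crust with seawater at the top is compensated by replacing crust with mantle at the base: d (ρ_c − ρ_w) = a (ρ_m − ρ_c).
a = d (ρ_c − ρ_w)/(ρ_m − ρ_c) = 4.24 km × 1854/415 = 18.9 km.

18.9 km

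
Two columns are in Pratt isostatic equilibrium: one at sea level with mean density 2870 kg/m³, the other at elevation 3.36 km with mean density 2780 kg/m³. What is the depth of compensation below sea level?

104 km

ρ_ref D = ρ (D + h) → D (ρ_ref − ρ) = ρ h.
D = ρ h/(ρ_ref − ρ) = 2780 × 3.36 km/(2870 − 2780) = 104 km.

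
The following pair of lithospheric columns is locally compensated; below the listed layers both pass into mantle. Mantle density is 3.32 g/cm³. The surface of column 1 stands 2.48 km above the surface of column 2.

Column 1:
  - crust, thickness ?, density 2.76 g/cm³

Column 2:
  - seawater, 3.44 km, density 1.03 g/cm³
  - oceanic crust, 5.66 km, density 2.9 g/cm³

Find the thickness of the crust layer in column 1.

33 km

Take the compensation level at the base of the deeper column (depth z_c below the surface of column 1) and equate Σ ρ_i t_i down to z_c; mantle fills any gap and the z_c terms cancel.
Column 1: x×2.76 + (z_c − 0 − x)×3.32
Column 2: 2.48×0 + 3.44×1.03 + 5.66×2.9 + (z_c − 2.48 − 9.1)×3.32
The z_c×3.32 term appears on both sides and cancels. Collect the known terms of each column as K = Σ(ρt)_known − 3.32 × (depth of known layers): K_1 = 0 − 3.32×0 = 0; K_2 = 19.9572 − 3.32×(2.48 + 9.1) = −18.4884.
Balance: K_1 − x×(3.32 − 2.76) = K_2, so x = (K_1 − K_2)/(3.32 − 2.76) = 18.4884/0.56 = 33 km.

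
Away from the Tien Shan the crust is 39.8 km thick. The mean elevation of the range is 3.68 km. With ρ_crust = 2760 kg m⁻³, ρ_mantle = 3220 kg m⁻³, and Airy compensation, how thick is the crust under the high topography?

65.6 km

Root depth r = h ρ_c / (ρ_m − ρ_c) = 3.68 km × 2760 / 460 = 22.08 km.
Total thickness = T + h + r = 39.8 km + 3.68 km + 22.08 km = 65.6 km.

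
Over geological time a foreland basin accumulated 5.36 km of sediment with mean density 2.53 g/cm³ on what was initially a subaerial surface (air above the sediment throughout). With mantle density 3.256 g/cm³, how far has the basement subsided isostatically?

4.16 km

Subaerial load: s = t ρ_sed / ρ_m = 5.36 km × 2.53/3.256 = 4.16 km.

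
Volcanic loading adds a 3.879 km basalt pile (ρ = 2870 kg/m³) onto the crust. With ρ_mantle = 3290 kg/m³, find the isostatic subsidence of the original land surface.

Subaerial loading: s = t ρ_load / ρ_m.
s = 3.879 km × 2870/3290 = 3.38 km.

3.38 km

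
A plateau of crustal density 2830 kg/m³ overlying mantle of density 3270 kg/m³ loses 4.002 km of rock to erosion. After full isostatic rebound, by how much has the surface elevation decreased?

Rebound u = e ρ_c/ρ_m = 4.002 km × 2830/3270 = 3.464 km.
Net surface drop = e − u = 4.002 km − 3.464 km = e (ρ_m − ρ_c)/ρ_m = 0.538 km.

0.538 km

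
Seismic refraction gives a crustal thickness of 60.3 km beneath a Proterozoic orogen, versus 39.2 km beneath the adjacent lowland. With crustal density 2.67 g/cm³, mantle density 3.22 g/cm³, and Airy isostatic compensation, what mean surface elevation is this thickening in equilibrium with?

Excess crust Δ = 60.3 km − 39.2 km = 21.1 km, split between elevation h and root r with h + r = Δ.
Airy balance ρ_c h = (ρ_m − ρ_c) r gives r = h ρ_c/(ρ_m − ρ_c), so h (1 + ρ_c/(ρ_m − ρ_c)) = Δ, i.e. h = Δ (ρ_m − ρ_c)/ρ_m.
h = 21.1 km × 0.55/3.22 = 3.6 km.

3.6 km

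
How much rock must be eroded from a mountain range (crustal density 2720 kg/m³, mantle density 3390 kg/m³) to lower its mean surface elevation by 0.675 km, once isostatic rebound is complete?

3.42 km

Net drop Δ = e − u = e − e ρ_c/ρ_m = e (ρ_m − ρ_c)/ρ_m.
e = Δ ρ_m/(ρ_m − ρ_c) = 0.675 km × 3390/670 = 3.42 km.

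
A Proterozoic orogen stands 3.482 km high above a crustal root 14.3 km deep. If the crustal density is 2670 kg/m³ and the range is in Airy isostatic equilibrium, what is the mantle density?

Airy balance: ρ_c h = (ρ_m − ρ_c) r → ρ_m = ρ_c (1 + h/r).
ρ_m = 2670 × (1 + 3.482 km/14.3 km) = 3320 kg/m³.

3320 kg/m³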